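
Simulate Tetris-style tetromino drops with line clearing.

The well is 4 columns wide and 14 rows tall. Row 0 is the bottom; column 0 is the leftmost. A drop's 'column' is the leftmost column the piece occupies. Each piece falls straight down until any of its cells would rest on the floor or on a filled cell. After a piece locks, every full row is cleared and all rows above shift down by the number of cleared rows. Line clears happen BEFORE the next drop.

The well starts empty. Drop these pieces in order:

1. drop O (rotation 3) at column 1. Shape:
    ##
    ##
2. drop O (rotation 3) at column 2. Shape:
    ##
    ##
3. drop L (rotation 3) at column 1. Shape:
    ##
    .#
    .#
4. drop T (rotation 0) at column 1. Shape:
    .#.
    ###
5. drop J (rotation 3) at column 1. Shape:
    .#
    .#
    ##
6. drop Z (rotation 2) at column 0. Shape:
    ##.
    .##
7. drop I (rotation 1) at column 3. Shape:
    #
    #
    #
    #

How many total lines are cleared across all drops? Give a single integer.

Answer: 0

Derivation:
Drop 1: O rot3 at col 1 lands with bottom-row=0; cleared 0 line(s) (total 0); column heights now [0 2 2 0], max=2
Drop 2: O rot3 at col 2 lands with bottom-row=2; cleared 0 line(s) (total 0); column heights now [0 2 4 4], max=4
Drop 3: L rot3 at col 1 lands with bottom-row=4; cleared 0 line(s) (total 0); column heights now [0 7 7 4], max=7
Drop 4: T rot0 at col 1 lands with bottom-row=7; cleared 0 line(s) (total 0); column heights now [0 8 9 8], max=9
Drop 5: J rot3 at col 1 lands with bottom-row=9; cleared 0 line(s) (total 0); column heights now [0 10 12 8], max=12
Drop 6: Z rot2 at col 0 lands with bottom-row=12; cleared 0 line(s) (total 0); column heights now [14 14 13 8], max=14
Drop 7: I rot1 at col 3 lands with bottom-row=8; cleared 0 line(s) (total 0); column heights now [14 14 13 12], max=14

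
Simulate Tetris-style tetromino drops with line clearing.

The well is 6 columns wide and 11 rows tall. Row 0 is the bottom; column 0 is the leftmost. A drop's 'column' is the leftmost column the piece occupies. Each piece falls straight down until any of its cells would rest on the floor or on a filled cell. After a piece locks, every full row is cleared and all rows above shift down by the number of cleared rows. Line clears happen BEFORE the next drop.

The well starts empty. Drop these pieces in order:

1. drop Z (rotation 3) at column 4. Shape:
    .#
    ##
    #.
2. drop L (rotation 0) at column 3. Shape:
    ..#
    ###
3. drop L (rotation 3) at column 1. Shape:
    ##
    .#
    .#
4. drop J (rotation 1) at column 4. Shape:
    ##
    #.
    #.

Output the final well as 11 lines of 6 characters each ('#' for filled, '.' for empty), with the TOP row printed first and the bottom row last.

Answer: ......
......
......
......
....##
....#.
....##
...###
.##..#
..#.##
..#.#.

Derivation:
Drop 1: Z rot3 at col 4 lands with bottom-row=0; cleared 0 line(s) (total 0); column heights now [0 0 0 0 2 3], max=3
Drop 2: L rot0 at col 3 lands with bottom-row=3; cleared 0 line(s) (total 0); column heights now [0 0 0 4 4 5], max=5
Drop 3: L rot3 at col 1 lands with bottom-row=0; cleared 0 line(s) (total 0); column heights now [0 3 3 4 4 5], max=5
Drop 4: J rot1 at col 4 lands with bottom-row=4; cleared 0 line(s) (total 0); column heights now [0 3 3 4 7 7], max=7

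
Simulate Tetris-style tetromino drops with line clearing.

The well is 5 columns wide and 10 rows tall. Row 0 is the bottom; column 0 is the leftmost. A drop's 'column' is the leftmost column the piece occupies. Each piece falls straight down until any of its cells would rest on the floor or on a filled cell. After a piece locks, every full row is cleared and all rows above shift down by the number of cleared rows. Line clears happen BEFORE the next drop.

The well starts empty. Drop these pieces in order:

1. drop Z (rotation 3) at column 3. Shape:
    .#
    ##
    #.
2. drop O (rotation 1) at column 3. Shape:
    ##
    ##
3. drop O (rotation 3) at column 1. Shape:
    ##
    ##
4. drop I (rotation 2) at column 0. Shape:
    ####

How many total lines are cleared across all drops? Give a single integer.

Drop 1: Z rot3 at col 3 lands with bottom-row=0; cleared 0 line(s) (total 0); column heights now [0 0 0 2 3], max=3
Drop 2: O rot1 at col 3 lands with bottom-row=3; cleared 0 line(s) (total 0); column heights now [0 0 0 5 5], max=5
Drop 3: O rot3 at col 1 lands with bottom-row=0; cleared 0 line(s) (total 0); column heights now [0 2 2 5 5], max=5
Drop 4: I rot2 at col 0 lands with bottom-row=5; cleared 0 line(s) (total 0); column heights now [6 6 6 6 5], max=6

Answer: 0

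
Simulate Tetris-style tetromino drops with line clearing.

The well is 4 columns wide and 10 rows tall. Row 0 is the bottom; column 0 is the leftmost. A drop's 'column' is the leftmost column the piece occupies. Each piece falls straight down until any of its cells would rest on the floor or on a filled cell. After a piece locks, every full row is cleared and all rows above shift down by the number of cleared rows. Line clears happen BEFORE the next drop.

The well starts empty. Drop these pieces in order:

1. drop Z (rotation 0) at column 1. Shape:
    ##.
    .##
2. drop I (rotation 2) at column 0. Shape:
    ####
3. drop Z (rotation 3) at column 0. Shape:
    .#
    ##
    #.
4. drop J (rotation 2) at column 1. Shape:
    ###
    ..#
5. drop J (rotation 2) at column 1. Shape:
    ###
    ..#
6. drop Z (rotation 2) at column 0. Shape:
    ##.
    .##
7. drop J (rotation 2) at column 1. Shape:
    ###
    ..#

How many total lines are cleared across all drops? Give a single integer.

Answer: 1

Derivation:
Drop 1: Z rot0 at col 1 lands with bottom-row=0; cleared 0 line(s) (total 0); column heights now [0 2 2 1], max=2
Drop 2: I rot2 at col 0 lands with bottom-row=2; cleared 1 line(s) (total 1); column heights now [0 2 2 1], max=2
Drop 3: Z rot3 at col 0 lands with bottom-row=1; cleared 0 line(s) (total 1); column heights now [3 4 2 1], max=4
Drop 4: J rot2 at col 1 lands with bottom-row=3; cleared 0 line(s) (total 1); column heights now [3 5 5 5], max=5
Drop 5: J rot2 at col 1 lands with bottom-row=5; cleared 0 line(s) (total 1); column heights now [3 7 7 7], max=7
Drop 6: Z rot2 at col 0 lands with bottom-row=7; cleared 0 line(s) (total 1); column heights now [9 9 8 7], max=9
Drop 7: J rot2 at col 1 lands with bottom-row=8; cleared 0 line(s) (total 1); column heights now [9 10 10 10], max=10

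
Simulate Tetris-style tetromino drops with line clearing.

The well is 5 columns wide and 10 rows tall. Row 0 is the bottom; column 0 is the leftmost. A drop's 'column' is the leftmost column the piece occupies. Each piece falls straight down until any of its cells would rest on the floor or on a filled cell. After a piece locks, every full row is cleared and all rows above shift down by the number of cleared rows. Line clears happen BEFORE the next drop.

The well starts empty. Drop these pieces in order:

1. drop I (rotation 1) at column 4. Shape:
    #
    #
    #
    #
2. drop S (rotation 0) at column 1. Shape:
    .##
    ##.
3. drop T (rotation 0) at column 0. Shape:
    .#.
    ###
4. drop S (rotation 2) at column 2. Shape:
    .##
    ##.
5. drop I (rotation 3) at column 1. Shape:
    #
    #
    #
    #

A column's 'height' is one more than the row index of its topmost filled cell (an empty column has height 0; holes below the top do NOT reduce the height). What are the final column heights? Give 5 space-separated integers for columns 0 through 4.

Answer: 3 8 4 5 5

Derivation:
Drop 1: I rot1 at col 4 lands with bottom-row=0; cleared 0 line(s) (total 0); column heights now [0 0 0 0 4], max=4
Drop 2: S rot0 at col 1 lands with bottom-row=0; cleared 0 line(s) (total 0); column heights now [0 1 2 2 4], max=4
Drop 3: T rot0 at col 0 lands with bottom-row=2; cleared 0 line(s) (total 0); column heights now [3 4 3 2 4], max=4
Drop 4: S rot2 at col 2 lands with bottom-row=3; cleared 0 line(s) (total 0); column heights now [3 4 4 5 5], max=5
Drop 5: I rot3 at col 1 lands with bottom-row=4; cleared 0 line(s) (total 0); column heights now [3 8 4 5 5], max=8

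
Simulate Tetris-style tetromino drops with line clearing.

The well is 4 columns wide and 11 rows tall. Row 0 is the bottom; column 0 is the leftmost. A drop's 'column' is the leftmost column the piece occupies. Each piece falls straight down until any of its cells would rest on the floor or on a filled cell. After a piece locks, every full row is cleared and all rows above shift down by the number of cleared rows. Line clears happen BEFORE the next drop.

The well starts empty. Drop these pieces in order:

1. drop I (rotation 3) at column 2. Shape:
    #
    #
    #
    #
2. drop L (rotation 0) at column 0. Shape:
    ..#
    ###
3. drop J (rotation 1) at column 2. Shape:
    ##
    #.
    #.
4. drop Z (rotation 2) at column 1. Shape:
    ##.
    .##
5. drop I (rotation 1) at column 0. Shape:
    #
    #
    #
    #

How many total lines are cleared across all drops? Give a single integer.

Drop 1: I rot3 at col 2 lands with bottom-row=0; cleared 0 line(s) (total 0); column heights now [0 0 4 0], max=4
Drop 2: L rot0 at col 0 lands with bottom-row=4; cleared 0 line(s) (total 0); column heights now [5 5 6 0], max=6
Drop 3: J rot1 at col 2 lands with bottom-row=6; cleared 0 line(s) (total 0); column heights now [5 5 9 9], max=9
Drop 4: Z rot2 at col 1 lands with bottom-row=9; cleared 0 line(s) (total 0); column heights now [5 11 11 10], max=11
Drop 5: I rot1 at col 0 lands with bottom-row=5; cleared 0 line(s) (total 0); column heights now [9 11 11 10], max=11

Answer: 0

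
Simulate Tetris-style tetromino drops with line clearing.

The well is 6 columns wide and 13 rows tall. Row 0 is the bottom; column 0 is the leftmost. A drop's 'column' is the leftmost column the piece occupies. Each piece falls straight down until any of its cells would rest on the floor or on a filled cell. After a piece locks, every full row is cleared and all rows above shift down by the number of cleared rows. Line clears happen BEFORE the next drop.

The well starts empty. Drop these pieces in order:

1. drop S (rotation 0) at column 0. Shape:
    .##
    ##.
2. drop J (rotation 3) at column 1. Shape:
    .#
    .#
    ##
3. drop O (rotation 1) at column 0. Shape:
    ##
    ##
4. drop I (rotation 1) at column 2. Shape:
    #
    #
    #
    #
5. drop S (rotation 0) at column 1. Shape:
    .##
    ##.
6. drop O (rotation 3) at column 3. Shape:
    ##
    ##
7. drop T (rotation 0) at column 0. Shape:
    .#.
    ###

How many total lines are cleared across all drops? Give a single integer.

Answer: 0

Derivation:
Drop 1: S rot0 at col 0 lands with bottom-row=0; cleared 0 line(s) (total 0); column heights now [1 2 2 0 0 0], max=2
Drop 2: J rot3 at col 1 lands with bottom-row=2; cleared 0 line(s) (total 0); column heights now [1 3 5 0 0 0], max=5
Drop 3: O rot1 at col 0 lands with bottom-row=3; cleared 0 line(s) (total 0); column heights now [5 5 5 0 0 0], max=5
Drop 4: I rot1 at col 2 lands with bottom-row=5; cleared 0 line(s) (total 0); column heights now [5 5 9 0 0 0], max=9
Drop 5: S rot0 at col 1 lands with bottom-row=9; cleared 0 line(s) (total 0); column heights now [5 10 11 11 0 0], max=11
Drop 6: O rot3 at col 3 lands with bottom-row=11; cleared 0 line(s) (total 0); column heights now [5 10 11 13 13 0], max=13
Drop 7: T rot0 at col 0 lands with bottom-row=11; cleared 0 line(s) (total 0); column heights now [12 13 12 13 13 0], max=13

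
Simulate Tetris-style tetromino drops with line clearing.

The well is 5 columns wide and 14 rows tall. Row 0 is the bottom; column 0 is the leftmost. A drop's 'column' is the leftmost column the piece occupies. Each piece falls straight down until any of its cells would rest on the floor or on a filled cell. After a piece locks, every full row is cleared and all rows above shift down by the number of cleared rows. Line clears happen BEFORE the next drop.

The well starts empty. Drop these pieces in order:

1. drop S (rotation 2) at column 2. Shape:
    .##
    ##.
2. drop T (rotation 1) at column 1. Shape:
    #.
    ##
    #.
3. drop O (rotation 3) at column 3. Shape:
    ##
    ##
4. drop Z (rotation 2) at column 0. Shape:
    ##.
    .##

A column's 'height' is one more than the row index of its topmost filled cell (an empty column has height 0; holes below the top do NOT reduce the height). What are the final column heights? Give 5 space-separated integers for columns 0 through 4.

Drop 1: S rot2 at col 2 lands with bottom-row=0; cleared 0 line(s) (total 0); column heights now [0 0 1 2 2], max=2
Drop 2: T rot1 at col 1 lands with bottom-row=0; cleared 0 line(s) (total 0); column heights now [0 3 2 2 2], max=3
Drop 3: O rot3 at col 3 lands with bottom-row=2; cleared 0 line(s) (total 0); column heights now [0 3 2 4 4], max=4
Drop 4: Z rot2 at col 0 lands with bottom-row=3; cleared 0 line(s) (total 0); column heights now [5 5 4 4 4], max=5

Answer: 5 5 4 4 4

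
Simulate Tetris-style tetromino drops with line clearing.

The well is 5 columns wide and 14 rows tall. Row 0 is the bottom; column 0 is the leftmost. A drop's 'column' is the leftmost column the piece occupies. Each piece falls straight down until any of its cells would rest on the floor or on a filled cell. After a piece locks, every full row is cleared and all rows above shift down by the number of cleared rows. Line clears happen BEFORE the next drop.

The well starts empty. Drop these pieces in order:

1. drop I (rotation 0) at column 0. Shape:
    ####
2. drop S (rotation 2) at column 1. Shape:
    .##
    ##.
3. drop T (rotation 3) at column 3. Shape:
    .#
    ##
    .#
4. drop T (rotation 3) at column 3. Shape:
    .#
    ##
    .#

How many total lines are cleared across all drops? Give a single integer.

Drop 1: I rot0 at col 0 lands with bottom-row=0; cleared 0 line(s) (total 0); column heights now [1 1 1 1 0], max=1
Drop 2: S rot2 at col 1 lands with bottom-row=1; cleared 0 line(s) (total 0); column heights now [1 2 3 3 0], max=3
Drop 3: T rot3 at col 3 lands with bottom-row=2; cleared 0 line(s) (total 0); column heights now [1 2 3 4 5], max=5
Drop 4: T rot3 at col 3 lands with bottom-row=5; cleared 0 line(s) (total 0); column heights now [1 2 3 7 8], max=8

Answer: 0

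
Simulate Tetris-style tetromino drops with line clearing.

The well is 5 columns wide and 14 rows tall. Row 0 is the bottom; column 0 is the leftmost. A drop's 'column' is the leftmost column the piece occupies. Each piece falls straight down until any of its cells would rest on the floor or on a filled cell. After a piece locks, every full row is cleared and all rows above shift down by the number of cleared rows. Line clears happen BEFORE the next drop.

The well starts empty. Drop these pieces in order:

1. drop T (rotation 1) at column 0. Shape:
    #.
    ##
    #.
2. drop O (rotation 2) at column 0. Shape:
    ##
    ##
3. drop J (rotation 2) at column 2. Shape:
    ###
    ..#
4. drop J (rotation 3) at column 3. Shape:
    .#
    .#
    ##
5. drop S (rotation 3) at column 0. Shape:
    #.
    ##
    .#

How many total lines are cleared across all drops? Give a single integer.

Answer: 1

Derivation:
Drop 1: T rot1 at col 0 lands with bottom-row=0; cleared 0 line(s) (total 0); column heights now [3 2 0 0 0], max=3
Drop 2: O rot2 at col 0 lands with bottom-row=3; cleared 0 line(s) (total 0); column heights now [5 5 0 0 0], max=5
Drop 3: J rot2 at col 2 lands with bottom-row=0; cleared 1 line(s) (total 1); column heights now [4 4 0 0 1], max=4
Drop 4: J rot3 at col 3 lands with bottom-row=1; cleared 0 line(s) (total 1); column heights now [4 4 0 2 4], max=4
Drop 5: S rot3 at col 0 lands with bottom-row=4; cleared 0 line(s) (total 1); column heights now [7 6 0 2 4], max=7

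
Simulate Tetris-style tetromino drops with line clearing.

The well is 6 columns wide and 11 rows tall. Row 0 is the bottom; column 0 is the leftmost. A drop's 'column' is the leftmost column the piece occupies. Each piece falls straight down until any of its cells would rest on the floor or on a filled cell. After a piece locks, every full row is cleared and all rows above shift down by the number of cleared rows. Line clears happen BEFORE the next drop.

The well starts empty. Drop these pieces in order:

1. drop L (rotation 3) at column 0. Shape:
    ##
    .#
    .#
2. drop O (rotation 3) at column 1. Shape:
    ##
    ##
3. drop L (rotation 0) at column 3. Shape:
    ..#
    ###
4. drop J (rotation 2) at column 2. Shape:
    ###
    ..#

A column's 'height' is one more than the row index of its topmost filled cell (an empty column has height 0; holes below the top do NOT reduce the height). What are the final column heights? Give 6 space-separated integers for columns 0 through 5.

Drop 1: L rot3 at col 0 lands with bottom-row=0; cleared 0 line(s) (total 0); column heights now [3 3 0 0 0 0], max=3
Drop 2: O rot3 at col 1 lands with bottom-row=3; cleared 0 line(s) (total 0); column heights now [3 5 5 0 0 0], max=5
Drop 3: L rot0 at col 3 lands with bottom-row=0; cleared 0 line(s) (total 0); column heights now [3 5 5 1 1 2], max=5
Drop 4: J rot2 at col 2 lands with bottom-row=4; cleared 0 line(s) (total 0); column heights now [3 5 6 6 6 2], max=6

Answer: 3 5 6 6 6 2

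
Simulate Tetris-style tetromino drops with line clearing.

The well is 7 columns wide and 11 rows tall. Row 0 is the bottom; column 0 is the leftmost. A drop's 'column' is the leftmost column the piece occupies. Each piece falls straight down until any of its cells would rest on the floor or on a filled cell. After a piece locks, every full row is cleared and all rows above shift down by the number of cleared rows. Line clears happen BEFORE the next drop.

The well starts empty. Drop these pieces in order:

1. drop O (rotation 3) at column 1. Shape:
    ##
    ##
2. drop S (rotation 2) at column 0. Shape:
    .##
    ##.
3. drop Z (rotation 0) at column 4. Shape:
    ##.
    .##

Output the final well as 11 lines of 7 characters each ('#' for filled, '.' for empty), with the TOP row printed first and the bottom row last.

Answer: .......
.......
.......
.......
.......
.......
.......
.##....
##.....
.##.##.
.##..##

Derivation:
Drop 1: O rot3 at col 1 lands with bottom-row=0; cleared 0 line(s) (total 0); column heights now [0 2 2 0 0 0 0], max=2
Drop 2: S rot2 at col 0 lands with bottom-row=2; cleared 0 line(s) (total 0); column heights now [3 4 4 0 0 0 0], max=4
Drop 3: Z rot0 at col 4 lands with bottom-row=0; cleared 0 line(s) (total 0); column heights now [3 4 4 0 2 2 1], max=4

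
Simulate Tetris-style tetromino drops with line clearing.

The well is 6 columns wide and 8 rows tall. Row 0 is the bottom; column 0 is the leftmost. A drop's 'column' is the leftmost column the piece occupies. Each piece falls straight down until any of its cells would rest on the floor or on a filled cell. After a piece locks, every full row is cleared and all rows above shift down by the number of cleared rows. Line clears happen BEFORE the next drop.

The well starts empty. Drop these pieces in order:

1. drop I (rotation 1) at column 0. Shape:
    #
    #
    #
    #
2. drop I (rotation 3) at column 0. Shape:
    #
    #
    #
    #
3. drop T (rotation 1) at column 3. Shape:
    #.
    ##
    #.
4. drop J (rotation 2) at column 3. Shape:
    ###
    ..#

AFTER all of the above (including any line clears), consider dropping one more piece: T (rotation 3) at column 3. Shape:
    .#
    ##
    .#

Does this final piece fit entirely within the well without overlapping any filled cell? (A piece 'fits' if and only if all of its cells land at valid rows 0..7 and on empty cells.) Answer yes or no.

Answer: yes

Derivation:
Drop 1: I rot1 at col 0 lands with bottom-row=0; cleared 0 line(s) (total 0); column heights now [4 0 0 0 0 0], max=4
Drop 2: I rot3 at col 0 lands with bottom-row=4; cleared 0 line(s) (total 0); column heights now [8 0 0 0 0 0], max=8
Drop 3: T rot1 at col 3 lands with bottom-row=0; cleared 0 line(s) (total 0); column heights now [8 0 0 3 2 0], max=8
Drop 4: J rot2 at col 3 lands with bottom-row=2; cleared 0 line(s) (total 0); column heights now [8 0 0 4 4 4], max=8
Test piece T rot3 at col 3 (width 2): heights before test = [8 0 0 4 4 4]; fits = True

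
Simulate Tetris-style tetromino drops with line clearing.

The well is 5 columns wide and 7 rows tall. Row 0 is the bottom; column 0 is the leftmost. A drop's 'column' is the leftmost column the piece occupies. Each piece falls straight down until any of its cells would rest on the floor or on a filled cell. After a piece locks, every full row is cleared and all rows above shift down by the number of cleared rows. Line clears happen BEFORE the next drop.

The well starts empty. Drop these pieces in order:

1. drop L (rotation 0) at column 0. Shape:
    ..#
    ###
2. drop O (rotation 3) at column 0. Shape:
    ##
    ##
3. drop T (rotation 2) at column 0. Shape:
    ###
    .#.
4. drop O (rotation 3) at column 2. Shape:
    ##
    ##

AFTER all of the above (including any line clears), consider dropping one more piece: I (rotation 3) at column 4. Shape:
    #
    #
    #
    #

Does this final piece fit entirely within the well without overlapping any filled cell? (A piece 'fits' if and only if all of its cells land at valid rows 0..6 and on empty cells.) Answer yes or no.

Answer: yes

Derivation:
Drop 1: L rot0 at col 0 lands with bottom-row=0; cleared 0 line(s) (total 0); column heights now [1 1 2 0 0], max=2
Drop 2: O rot3 at col 0 lands with bottom-row=1; cleared 0 line(s) (total 0); column heights now [3 3 2 0 0], max=3
Drop 3: T rot2 at col 0 lands with bottom-row=3; cleared 0 line(s) (total 0); column heights now [5 5 5 0 0], max=5
Drop 4: O rot3 at col 2 lands with bottom-row=5; cleared 0 line(s) (total 0); column heights now [5 5 7 7 0], max=7
Test piece I rot3 at col 4 (width 1): heights before test = [5 5 7 7 0]; fits = True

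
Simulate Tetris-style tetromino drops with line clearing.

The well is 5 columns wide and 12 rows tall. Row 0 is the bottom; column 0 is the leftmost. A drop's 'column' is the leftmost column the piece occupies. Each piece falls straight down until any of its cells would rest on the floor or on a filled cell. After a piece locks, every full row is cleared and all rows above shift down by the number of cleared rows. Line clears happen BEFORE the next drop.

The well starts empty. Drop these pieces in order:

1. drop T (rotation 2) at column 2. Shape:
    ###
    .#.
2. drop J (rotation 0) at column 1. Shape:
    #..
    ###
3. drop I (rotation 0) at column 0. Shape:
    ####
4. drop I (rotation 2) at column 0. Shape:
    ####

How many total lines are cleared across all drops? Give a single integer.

Answer: 0

Derivation:
Drop 1: T rot2 at col 2 lands with bottom-row=0; cleared 0 line(s) (total 0); column heights now [0 0 2 2 2], max=2
Drop 2: J rot0 at col 1 lands with bottom-row=2; cleared 0 line(s) (total 0); column heights now [0 4 3 3 2], max=4
Drop 3: I rot0 at col 0 lands with bottom-row=4; cleared 0 line(s) (total 0); column heights now [5 5 5 5 2], max=5
Drop 4: I rot2 at col 0 lands with bottom-row=5; cleared 0 line(s) (total 0); column heights now [6 6 6 6 2], max=6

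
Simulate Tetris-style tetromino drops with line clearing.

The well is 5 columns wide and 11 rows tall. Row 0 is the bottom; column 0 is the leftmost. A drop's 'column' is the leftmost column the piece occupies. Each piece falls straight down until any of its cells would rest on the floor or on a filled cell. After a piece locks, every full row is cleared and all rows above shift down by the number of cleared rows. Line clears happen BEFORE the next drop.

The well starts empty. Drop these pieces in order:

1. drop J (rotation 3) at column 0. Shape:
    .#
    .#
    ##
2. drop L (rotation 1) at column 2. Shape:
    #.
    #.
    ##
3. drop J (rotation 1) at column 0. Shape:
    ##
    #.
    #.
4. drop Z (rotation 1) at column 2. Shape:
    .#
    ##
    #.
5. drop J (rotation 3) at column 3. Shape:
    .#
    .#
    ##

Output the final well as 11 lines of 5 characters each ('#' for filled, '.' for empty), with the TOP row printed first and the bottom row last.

Drop 1: J rot3 at col 0 lands with bottom-row=0; cleared 0 line(s) (total 0); column heights now [1 3 0 0 0], max=3
Drop 2: L rot1 at col 2 lands with bottom-row=0; cleared 0 line(s) (total 0); column heights now [1 3 3 1 0], max=3
Drop 3: J rot1 at col 0 lands with bottom-row=1; cleared 0 line(s) (total 0); column heights now [4 4 3 1 0], max=4
Drop 4: Z rot1 at col 2 lands with bottom-row=3; cleared 0 line(s) (total 0); column heights now [4 4 5 6 0], max=6
Drop 5: J rot3 at col 3 lands with bottom-row=6; cleared 0 line(s) (total 0); column heights now [4 4 5 7 9], max=9

Answer: .....
.....
....#
....#
...##
...#.
..##.
###..
###..
###..
####.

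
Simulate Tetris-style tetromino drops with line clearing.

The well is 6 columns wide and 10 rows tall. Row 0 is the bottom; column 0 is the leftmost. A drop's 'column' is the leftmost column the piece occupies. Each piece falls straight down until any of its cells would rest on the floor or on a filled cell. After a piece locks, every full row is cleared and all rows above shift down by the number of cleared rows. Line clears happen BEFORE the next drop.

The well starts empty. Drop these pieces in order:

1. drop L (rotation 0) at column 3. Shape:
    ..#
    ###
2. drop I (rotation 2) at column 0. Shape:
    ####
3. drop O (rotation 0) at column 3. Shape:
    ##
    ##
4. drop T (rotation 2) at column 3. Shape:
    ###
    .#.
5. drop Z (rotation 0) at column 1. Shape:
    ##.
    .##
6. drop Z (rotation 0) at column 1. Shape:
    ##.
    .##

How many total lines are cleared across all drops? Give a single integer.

Drop 1: L rot0 at col 3 lands with bottom-row=0; cleared 0 line(s) (total 0); column heights now [0 0 0 1 1 2], max=2
Drop 2: I rot2 at col 0 lands with bottom-row=1; cleared 0 line(s) (total 0); column heights now [2 2 2 2 1 2], max=2
Drop 3: O rot0 at col 3 lands with bottom-row=2; cleared 0 line(s) (total 0); column heights now [2 2 2 4 4 2], max=4
Drop 4: T rot2 at col 3 lands with bottom-row=4; cleared 0 line(s) (total 0); column heights now [2 2 2 6 6 6], max=6
Drop 5: Z rot0 at col 1 lands with bottom-row=6; cleared 0 line(s) (total 0); column heights now [2 8 8 7 6 6], max=8
Drop 6: Z rot0 at col 1 lands with bottom-row=8; cleared 0 line(s) (total 0); column heights now [2 10 10 9 6 6], max=10

Answer: 0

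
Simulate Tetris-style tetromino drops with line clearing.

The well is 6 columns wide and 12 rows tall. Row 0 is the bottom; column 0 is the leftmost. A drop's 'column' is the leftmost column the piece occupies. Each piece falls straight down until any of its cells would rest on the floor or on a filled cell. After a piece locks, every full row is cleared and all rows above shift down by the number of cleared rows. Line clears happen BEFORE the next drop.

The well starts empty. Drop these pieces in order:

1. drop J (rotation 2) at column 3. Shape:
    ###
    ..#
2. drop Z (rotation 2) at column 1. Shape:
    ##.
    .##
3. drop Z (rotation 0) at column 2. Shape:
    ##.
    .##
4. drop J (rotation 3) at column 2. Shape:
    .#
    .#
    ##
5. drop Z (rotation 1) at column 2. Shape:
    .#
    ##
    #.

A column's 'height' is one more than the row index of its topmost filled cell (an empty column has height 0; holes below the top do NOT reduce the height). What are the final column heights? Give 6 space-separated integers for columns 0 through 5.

Drop 1: J rot2 at col 3 lands with bottom-row=0; cleared 0 line(s) (total 0); column heights now [0 0 0 2 2 2], max=2
Drop 2: Z rot2 at col 1 lands with bottom-row=2; cleared 0 line(s) (total 0); column heights now [0 4 4 3 2 2], max=4
Drop 3: Z rot0 at col 2 lands with bottom-row=3; cleared 0 line(s) (total 0); column heights now [0 4 5 5 4 2], max=5
Drop 4: J rot3 at col 2 lands with bottom-row=5; cleared 0 line(s) (total 0); column heights now [0 4 6 8 4 2], max=8
Drop 5: Z rot1 at col 2 lands with bottom-row=7; cleared 0 line(s) (total 0); column heights now [0 4 9 10 4 2], max=10

Answer: 0 4 9 10 4 2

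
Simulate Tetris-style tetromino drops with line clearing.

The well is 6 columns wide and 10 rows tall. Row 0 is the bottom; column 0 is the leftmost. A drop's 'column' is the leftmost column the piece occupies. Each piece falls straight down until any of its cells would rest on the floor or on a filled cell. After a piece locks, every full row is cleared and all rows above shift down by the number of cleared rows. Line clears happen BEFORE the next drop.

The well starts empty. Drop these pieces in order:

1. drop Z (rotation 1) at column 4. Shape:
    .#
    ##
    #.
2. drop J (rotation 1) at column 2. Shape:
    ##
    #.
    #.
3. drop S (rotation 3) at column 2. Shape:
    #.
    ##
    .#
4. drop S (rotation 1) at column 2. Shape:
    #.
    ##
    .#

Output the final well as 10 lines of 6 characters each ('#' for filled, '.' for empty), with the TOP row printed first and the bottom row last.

Answer: ......
......
..#...
..##..
..##..
..##..
...#..
..##.#
..#.##
..#.#.

Derivation:
Drop 1: Z rot1 at col 4 lands with bottom-row=0; cleared 0 line(s) (total 0); column heights now [0 0 0 0 2 3], max=3
Drop 2: J rot1 at col 2 lands with bottom-row=0; cleared 0 line(s) (total 0); column heights now [0 0 3 3 2 3], max=3
Drop 3: S rot3 at col 2 lands with bottom-row=3; cleared 0 line(s) (total 0); column heights now [0 0 6 5 2 3], max=6
Drop 4: S rot1 at col 2 lands with bottom-row=5; cleared 0 line(s) (total 0); column heights now [0 0 8 7 2 3], max=8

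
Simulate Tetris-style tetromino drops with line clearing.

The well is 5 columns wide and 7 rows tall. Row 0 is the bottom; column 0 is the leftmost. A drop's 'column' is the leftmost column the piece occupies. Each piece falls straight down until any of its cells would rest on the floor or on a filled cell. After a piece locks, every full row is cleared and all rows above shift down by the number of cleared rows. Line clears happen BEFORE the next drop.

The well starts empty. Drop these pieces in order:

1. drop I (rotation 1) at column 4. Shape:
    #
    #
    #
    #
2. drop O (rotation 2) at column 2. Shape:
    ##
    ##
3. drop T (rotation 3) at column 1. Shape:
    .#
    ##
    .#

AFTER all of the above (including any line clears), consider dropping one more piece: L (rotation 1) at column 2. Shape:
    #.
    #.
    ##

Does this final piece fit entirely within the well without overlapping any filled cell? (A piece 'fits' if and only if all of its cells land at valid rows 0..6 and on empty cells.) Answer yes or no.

Answer: no

Derivation:
Drop 1: I rot1 at col 4 lands with bottom-row=0; cleared 0 line(s) (total 0); column heights now [0 0 0 0 4], max=4
Drop 2: O rot2 at col 2 lands with bottom-row=0; cleared 0 line(s) (total 0); column heights now [0 0 2 2 4], max=4
Drop 3: T rot3 at col 1 lands with bottom-row=2; cleared 0 line(s) (total 0); column heights now [0 4 5 2 4], max=5
Test piece L rot1 at col 2 (width 2): heights before test = [0 4 5 2 4]; fits = False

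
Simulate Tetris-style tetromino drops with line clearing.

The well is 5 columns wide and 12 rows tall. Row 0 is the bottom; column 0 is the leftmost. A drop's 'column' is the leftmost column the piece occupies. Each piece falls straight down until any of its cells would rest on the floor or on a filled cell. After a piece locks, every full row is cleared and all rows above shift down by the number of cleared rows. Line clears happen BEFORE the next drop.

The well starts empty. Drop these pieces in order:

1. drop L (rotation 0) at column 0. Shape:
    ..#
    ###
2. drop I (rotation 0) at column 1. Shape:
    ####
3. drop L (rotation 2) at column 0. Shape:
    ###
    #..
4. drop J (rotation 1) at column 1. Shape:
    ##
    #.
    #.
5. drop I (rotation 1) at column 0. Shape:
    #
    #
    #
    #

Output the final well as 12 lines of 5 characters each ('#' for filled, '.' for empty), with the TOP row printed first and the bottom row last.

Drop 1: L rot0 at col 0 lands with bottom-row=0; cleared 0 line(s) (total 0); column heights now [1 1 2 0 0], max=2
Drop 2: I rot0 at col 1 lands with bottom-row=2; cleared 0 line(s) (total 0); column heights now [1 3 3 3 3], max=3
Drop 3: L rot2 at col 0 lands with bottom-row=2; cleared 1 line(s) (total 1); column heights now [3 3 3 0 0], max=3
Drop 4: J rot1 at col 1 lands with bottom-row=3; cleared 0 line(s) (total 1); column heights now [3 6 6 0 0], max=6
Drop 5: I rot1 at col 0 lands with bottom-row=3; cleared 0 line(s) (total 1); column heights now [7 6 6 0 0], max=7

Answer: .....
.....
.....
.....
.....
#....
###..
##...
##...
###..
..#..
###..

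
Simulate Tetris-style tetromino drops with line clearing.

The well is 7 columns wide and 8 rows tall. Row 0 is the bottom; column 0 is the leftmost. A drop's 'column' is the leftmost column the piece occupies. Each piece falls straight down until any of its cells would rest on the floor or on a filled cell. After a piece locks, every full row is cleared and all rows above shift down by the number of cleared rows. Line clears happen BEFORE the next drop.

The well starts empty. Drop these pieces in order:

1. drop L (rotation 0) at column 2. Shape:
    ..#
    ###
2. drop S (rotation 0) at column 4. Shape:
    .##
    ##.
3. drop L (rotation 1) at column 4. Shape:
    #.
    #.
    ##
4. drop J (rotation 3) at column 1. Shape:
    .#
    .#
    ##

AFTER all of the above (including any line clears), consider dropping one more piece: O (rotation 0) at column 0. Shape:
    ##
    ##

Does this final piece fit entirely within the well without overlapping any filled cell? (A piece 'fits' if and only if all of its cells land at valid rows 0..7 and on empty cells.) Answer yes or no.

Drop 1: L rot0 at col 2 lands with bottom-row=0; cleared 0 line(s) (total 0); column heights now [0 0 1 1 2 0 0], max=2
Drop 2: S rot0 at col 4 lands with bottom-row=2; cleared 0 line(s) (total 0); column heights now [0 0 1 1 3 4 4], max=4
Drop 3: L rot1 at col 4 lands with bottom-row=4; cleared 0 line(s) (total 0); column heights now [0 0 1 1 7 5 4], max=7
Drop 4: J rot3 at col 1 lands with bottom-row=1; cleared 0 line(s) (total 0); column heights now [0 2 4 1 7 5 4], max=7
Test piece O rot0 at col 0 (width 2): heights before test = [0 2 4 1 7 5 4]; fits = True

Answer: yes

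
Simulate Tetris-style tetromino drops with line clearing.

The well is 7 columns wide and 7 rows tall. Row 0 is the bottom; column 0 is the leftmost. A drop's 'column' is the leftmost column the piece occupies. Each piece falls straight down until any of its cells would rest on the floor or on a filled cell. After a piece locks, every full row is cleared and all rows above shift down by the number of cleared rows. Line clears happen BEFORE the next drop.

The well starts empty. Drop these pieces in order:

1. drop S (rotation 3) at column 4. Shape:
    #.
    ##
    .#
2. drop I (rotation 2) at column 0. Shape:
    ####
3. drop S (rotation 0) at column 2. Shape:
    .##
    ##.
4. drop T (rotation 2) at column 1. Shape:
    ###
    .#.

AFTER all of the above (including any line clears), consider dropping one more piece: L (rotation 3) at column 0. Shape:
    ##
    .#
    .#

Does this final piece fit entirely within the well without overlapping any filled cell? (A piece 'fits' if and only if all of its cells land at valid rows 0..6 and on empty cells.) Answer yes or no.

Answer: no

Derivation:
Drop 1: S rot3 at col 4 lands with bottom-row=0; cleared 0 line(s) (total 0); column heights now [0 0 0 0 3 2 0], max=3
Drop 2: I rot2 at col 0 lands with bottom-row=0; cleared 0 line(s) (total 0); column heights now [1 1 1 1 3 2 0], max=3
Drop 3: S rot0 at col 2 lands with bottom-row=2; cleared 0 line(s) (total 0); column heights now [1 1 3 4 4 2 0], max=4
Drop 4: T rot2 at col 1 lands with bottom-row=3; cleared 0 line(s) (total 0); column heights now [1 5 5 5 4 2 0], max=5
Test piece L rot3 at col 0 (width 2): heights before test = [1 5 5 5 4 2 0]; fits = False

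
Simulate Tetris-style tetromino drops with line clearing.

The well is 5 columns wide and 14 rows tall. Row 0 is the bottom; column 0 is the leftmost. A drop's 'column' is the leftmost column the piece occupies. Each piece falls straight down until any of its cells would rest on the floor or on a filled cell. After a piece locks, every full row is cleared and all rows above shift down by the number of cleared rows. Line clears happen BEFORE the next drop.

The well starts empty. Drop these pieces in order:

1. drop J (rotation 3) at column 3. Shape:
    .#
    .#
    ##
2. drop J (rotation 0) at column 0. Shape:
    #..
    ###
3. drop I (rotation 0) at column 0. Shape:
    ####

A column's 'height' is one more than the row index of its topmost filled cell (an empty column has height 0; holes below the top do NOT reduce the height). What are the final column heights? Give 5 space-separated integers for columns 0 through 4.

Answer: 1 0 0 0 1

Derivation:
Drop 1: J rot3 at col 3 lands with bottom-row=0; cleared 0 line(s) (total 0); column heights now [0 0 0 1 3], max=3
Drop 2: J rot0 at col 0 lands with bottom-row=0; cleared 1 line(s) (total 1); column heights now [1 0 0 0 2], max=2
Drop 3: I rot0 at col 0 lands with bottom-row=1; cleared 1 line(s) (total 2); column heights now [1 0 0 0 1], max=1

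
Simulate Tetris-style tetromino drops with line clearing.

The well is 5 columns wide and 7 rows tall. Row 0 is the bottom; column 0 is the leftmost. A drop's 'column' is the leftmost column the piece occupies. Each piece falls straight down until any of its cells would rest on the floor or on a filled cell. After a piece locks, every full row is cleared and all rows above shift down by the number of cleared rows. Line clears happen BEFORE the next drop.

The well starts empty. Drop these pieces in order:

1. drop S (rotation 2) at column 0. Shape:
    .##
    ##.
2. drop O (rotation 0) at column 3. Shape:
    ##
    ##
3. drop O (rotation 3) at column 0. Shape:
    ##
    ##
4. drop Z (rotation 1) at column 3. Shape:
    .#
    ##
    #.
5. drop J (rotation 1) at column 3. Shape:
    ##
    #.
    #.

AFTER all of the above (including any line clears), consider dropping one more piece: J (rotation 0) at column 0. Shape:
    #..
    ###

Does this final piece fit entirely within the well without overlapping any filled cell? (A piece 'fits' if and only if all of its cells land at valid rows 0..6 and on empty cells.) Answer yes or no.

Drop 1: S rot2 at col 0 lands with bottom-row=0; cleared 0 line(s) (total 0); column heights now [1 2 2 0 0], max=2
Drop 2: O rot0 at col 3 lands with bottom-row=0; cleared 0 line(s) (total 0); column heights now [1 2 2 2 2], max=2
Drop 3: O rot3 at col 0 lands with bottom-row=2; cleared 0 line(s) (total 0); column heights now [4 4 2 2 2], max=4
Drop 4: Z rot1 at col 3 lands with bottom-row=2; cleared 0 line(s) (total 0); column heights now [4 4 2 4 5], max=5
Drop 5: J rot1 at col 3 lands with bottom-row=4; cleared 0 line(s) (total 0); column heights now [4 4 2 7 7], max=7
Test piece J rot0 at col 0 (width 3): heights before test = [4 4 2 7 7]; fits = True

Answer: yes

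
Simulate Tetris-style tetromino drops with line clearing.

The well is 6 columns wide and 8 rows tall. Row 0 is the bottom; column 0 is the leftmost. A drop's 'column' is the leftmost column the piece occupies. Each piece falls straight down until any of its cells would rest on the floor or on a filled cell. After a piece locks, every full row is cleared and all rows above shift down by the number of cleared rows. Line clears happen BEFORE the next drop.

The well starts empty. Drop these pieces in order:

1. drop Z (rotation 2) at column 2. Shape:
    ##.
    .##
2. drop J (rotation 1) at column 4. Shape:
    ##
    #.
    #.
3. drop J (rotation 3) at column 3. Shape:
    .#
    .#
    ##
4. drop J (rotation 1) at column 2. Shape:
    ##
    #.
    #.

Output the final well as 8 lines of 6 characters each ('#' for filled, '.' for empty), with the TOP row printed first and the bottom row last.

Answer: ......
....#.
..###.
..###.
..#.##
....#.
..###.
...##.

Derivation:
Drop 1: Z rot2 at col 2 lands with bottom-row=0; cleared 0 line(s) (total 0); column heights now [0 0 2 2 1 0], max=2
Drop 2: J rot1 at col 4 lands with bottom-row=1; cleared 0 line(s) (total 0); column heights now [0 0 2 2 4 4], max=4
Drop 3: J rot3 at col 3 lands with bottom-row=4; cleared 0 line(s) (total 0); column heights now [0 0 2 5 7 4], max=7
Drop 4: J rot1 at col 2 lands with bottom-row=3; cleared 0 line(s) (total 0); column heights now [0 0 6 6 7 4], max=7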